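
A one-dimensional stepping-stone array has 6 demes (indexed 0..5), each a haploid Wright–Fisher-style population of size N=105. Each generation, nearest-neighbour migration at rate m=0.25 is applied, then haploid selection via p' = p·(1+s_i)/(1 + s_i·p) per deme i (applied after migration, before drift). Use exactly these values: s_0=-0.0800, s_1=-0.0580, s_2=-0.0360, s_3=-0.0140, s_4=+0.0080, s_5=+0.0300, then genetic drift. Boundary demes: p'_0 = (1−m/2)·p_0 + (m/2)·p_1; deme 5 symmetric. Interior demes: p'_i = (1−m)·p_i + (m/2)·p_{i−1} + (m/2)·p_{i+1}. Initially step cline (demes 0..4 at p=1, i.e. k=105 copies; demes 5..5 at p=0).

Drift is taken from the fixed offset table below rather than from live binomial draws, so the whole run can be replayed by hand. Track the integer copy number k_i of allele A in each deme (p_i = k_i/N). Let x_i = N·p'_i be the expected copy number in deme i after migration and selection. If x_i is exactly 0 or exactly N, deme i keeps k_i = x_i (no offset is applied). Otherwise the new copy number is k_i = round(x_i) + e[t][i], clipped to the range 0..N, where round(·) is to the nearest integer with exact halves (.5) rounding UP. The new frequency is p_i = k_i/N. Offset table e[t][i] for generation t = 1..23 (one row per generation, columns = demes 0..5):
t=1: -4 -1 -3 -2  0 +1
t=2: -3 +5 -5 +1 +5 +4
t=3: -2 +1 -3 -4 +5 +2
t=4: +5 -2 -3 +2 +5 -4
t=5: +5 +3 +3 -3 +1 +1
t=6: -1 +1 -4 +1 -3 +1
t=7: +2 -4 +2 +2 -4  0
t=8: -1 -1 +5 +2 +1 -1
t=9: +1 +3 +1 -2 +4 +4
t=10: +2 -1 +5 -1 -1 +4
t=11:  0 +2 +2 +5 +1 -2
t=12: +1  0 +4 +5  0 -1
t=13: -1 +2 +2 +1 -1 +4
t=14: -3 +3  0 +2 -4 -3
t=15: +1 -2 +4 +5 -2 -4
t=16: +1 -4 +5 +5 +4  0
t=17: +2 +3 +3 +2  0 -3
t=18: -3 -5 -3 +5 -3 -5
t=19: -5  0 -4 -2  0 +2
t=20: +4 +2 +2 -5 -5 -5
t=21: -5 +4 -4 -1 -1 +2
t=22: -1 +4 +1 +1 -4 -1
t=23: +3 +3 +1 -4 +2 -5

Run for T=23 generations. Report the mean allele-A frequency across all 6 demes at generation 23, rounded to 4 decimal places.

0.8587

t=0: k=[105 105 105 105 105 0]
t=1: x=[105.0000 105.0000 105.0000 105.0000 91.9662 13.4682] k=[105 105 105 105 92 14]
t=2: x=[105.0000 105.0000 105.0000 103.3523 84.0091 24.2976] k=[105 105 105 104 89 28]
t=3: x=[105.0000 105.0000 104.8703 102.2120 83.3871 36.3240] k=[105 105 102 98 88 38]
t=4: x=[105.0000 104.6020 101.7619 97.1482 83.1382 45.0085] k=[105 103 99 99 88 41]
t=5: x=[104.7283 102.6146 99.3057 97.5277 83.6359 47.6432] k=[105 105 102 95 85 49]
t=6: x=[105.0000 104.6020 101.3738 94.4924 81.8939 54.2754] k=[105 105 97 95 79 55]
t=7: x=[105.0000 103.9391 97.4986 93.1021 78.1595 58.7662] k=[105 100 99 95 74 59]
t=8: x=[104.3210 100.2355 98.4019 92.7230 74.9213 61.6293] k=[103 99 103 95 76 61]
t=9: x=[102.2882 99.7077 101.3738 93.4812 76.6652 63.6184] k=[103 103 102 91 81 68]
t=10: x=[102.8297 102.7470 100.5979 90.9543 80.7738 70.3150] k=[105 102 105 90 80 74]
t=11: x=[104.5925 102.6146 102.6678 90.4492 80.6494 75.3825] k=[105 105 105 95 82 73]
t=12: x=[105.0000 105.0000 103.7039 94.4924 82.6405 74.7653] k=[105 105 105 99 83 74]
t=13: x=[105.0000 105.0000 104.2222 97.6543 84.0091 75.7528] k=[105 105 105 99 83 80]
t=14: x=[105.0000 105.0000 104.2222 97.6543 84.7555 80.9278] k=[105 105 104 100 81 78]
t=15: x=[105.0000 104.8673 103.5743 98.0339 83.1382 78.9582] k=[105 103 105 103 81 75]
t=16: x=[104.7283 103.4090 104.4814 100.4389 83.1382 76.3696] k=[105 99 105 105 87 76]
t=17: x=[104.1853 100.2355 104.2222 102.7187 87.9889 77.9725] k=[105 103 105 105 88 75]
t=18: x=[104.7283 103.4090 104.7407 102.8454 88.6105 77.2329] k=[102 98 102 105 86 72]
t=19: x=[101.2066 98.6529 101.7619 102.2120 86.7455 74.3949] k=[96 99 98 100 87 76]
t=20: x=[95.6915 98.1260 98.1437 98.0339 87.3672 77.9725] k=[100 100 100 93 82 73]
t=21: x=[99.5876 99.7077 98.9183 92.3439 82.3917 74.7653] k=[95 104 95 91 81 77]
t=22: x=[95.4236 101.5565 95.3072 90.0703 81.8939 78.0957] k=[94 105 96 91 78 77]
t=23: x=[94.6208 102.3500 96.2091 89.8178 79.6535 77.7260] k=[98 105 97 86 82 73]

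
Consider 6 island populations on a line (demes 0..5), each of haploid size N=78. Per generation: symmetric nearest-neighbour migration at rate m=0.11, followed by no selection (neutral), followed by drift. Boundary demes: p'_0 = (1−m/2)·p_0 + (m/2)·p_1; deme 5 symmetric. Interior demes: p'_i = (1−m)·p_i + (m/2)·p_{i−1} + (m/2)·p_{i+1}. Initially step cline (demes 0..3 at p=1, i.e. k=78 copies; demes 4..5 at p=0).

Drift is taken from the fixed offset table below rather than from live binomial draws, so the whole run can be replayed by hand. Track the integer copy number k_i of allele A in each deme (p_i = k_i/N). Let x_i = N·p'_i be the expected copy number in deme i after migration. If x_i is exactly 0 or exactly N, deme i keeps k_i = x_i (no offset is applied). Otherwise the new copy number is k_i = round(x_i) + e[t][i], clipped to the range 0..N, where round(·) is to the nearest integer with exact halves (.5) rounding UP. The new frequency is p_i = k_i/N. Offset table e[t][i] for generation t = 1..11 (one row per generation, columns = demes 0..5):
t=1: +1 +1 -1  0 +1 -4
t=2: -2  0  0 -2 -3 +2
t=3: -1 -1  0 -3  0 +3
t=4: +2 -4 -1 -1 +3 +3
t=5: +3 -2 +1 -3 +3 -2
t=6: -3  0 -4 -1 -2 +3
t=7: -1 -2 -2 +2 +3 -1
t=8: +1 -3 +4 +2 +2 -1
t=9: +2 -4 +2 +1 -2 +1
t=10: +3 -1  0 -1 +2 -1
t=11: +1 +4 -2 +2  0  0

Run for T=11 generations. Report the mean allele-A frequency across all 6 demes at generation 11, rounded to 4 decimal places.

t=0: k=[78 78 78 78 0 0]
t=1: x=[78.0000 78.0000 78.0000 73.7100 4.2900 0.0000] k=[78 78 78 74 5 0]
t=2: x=[78.0000 78.0000 77.7800 70.4250 8.5200 0.2750] k=[78 78 78 68 6 2]
t=3: x=[78.0000 78.0000 77.4500 65.1400 9.1900 2.2200] k=[78 78 77 62 9 5]
t=4: x=[78.0000 77.9450 76.2300 59.9100 11.6950 5.2200] k=[78 74 75 59 15 8]
t=5: x=[77.7800 74.2750 74.0650 57.4600 17.0350 8.3850] k=[78 72 75 54 20 6]
t=6: x=[77.6700 72.4950 73.6800 53.2850 21.1000 6.7700] k=[75 72 70 52 19 10]
t=7: x=[74.8350 72.0550 69.1200 51.1750 20.3200 10.4950] k=[74 70 67 53 23 9]
t=8: x=[73.7800 70.0550 66.3950 52.1200 23.8800 9.7700] k=[75 67 70 54 26 9]
t=9: x=[74.5600 67.6050 68.9550 53.3400 26.6050 9.9350] k=[77 64 71 54 25 11]
t=10: x=[76.2850 65.1000 69.6800 53.3400 25.8250 11.7700] k=[78 64 70 52 28 11]
t=11: x=[77.2300 65.1000 68.6800 51.6700 28.3850 11.9350] k=[78 69 67 54 28 12]

0.6581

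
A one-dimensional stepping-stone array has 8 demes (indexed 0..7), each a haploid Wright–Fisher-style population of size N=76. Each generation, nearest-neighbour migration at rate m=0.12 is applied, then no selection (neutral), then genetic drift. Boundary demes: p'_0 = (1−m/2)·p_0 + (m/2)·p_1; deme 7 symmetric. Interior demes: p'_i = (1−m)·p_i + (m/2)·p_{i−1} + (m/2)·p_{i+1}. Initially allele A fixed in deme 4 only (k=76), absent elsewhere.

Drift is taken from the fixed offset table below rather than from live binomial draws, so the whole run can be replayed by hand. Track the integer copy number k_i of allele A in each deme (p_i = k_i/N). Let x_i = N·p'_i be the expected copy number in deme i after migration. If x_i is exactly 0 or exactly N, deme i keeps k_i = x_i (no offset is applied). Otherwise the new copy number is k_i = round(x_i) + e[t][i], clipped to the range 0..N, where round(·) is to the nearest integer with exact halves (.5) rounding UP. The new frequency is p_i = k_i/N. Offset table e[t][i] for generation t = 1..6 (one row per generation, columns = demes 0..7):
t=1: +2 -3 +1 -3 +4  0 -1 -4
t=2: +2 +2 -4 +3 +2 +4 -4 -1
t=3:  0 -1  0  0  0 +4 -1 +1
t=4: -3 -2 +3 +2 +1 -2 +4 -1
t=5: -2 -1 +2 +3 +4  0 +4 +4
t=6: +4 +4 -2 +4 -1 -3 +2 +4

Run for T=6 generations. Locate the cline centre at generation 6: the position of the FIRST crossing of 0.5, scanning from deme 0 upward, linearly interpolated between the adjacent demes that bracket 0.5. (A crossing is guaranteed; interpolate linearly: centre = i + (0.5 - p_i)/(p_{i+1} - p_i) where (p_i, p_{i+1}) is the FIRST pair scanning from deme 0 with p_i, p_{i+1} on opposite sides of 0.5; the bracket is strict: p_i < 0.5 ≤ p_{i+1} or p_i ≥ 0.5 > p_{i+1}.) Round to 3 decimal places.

3.522

t=0: k=[0 0 0 0 76 0 0 0]
t=1: x=[0.0000 0.0000 0.0000 4.5600 66.8800 4.5600 0.0000 0.0000] k=[0 0 0 2 71 5 0 0]
t=2: x=[0.0000 0.0000 0.1200 6.0200 62.9000 8.6600 0.3000 0.0000] k=[0 0 0 9 65 13 0 0]
t=3: x=[0.0000 0.0000 0.5400 11.8200 58.5200 15.3400 0.7800 0.0000] k=[0 0 1 12 59 19 0 0]
t=4: x=[0.0000 0.0600 1.6000 14.1600 53.7800 20.2600 1.1400 0.0000] k=[0 0 5 16 55 18 5 0]
t=5: x=[0.0000 0.3000 5.3600 17.6800 50.4400 19.4400 5.4800 0.3000] k=[0 0 7 21 54 19 9 4]
t=6: x=[0.0000 0.4200 7.4200 22.1400 49.9200 20.5000 9.3000 4.3000] k=[0 4 5 26 49 18 11 8]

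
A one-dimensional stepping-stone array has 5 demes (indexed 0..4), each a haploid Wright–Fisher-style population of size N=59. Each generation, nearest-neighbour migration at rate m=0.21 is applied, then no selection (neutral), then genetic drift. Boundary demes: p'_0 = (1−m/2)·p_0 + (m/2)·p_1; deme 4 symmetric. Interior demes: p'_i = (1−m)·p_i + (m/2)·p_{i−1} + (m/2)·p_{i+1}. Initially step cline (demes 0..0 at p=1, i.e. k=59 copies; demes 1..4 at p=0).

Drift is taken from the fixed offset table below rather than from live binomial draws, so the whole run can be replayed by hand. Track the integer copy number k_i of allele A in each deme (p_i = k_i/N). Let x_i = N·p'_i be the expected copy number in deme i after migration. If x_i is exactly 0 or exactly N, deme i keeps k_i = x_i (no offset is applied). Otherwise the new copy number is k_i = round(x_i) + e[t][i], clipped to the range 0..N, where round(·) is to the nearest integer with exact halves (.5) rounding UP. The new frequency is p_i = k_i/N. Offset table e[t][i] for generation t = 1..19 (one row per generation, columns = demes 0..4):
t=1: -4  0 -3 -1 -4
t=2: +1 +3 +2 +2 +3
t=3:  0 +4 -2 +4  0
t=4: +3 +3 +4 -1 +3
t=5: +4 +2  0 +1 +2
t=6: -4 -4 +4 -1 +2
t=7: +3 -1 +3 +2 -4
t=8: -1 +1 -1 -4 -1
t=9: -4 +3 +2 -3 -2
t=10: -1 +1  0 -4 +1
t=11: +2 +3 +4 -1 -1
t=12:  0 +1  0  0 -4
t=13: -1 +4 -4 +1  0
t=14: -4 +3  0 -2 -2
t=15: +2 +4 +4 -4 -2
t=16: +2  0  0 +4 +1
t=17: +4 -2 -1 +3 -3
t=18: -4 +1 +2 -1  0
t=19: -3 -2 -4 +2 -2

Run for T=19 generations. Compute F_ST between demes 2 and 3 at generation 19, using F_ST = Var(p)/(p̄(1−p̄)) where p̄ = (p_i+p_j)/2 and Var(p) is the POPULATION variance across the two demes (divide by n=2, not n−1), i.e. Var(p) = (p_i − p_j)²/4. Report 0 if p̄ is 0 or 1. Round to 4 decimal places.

0.0102

t=0: k=[59 0 0 0 0]
t=1: x=[52.8050 6.1950 0.0000 0.0000 0.0000] k=[49 6 0 0 0]
t=2: x=[44.4850 9.8850 0.6300 0.0000 0.0000] k=[45 13 3 0 0]
t=3: x=[41.6400 15.3100 3.7350 0.3150 0.0000] k=[42 19 2 4 0]
t=4: x=[39.5850 19.6300 3.9950 3.3700 0.4200] k=[43 23 8 2 3]
t=5: x=[40.9000 23.5250 8.9450 2.7350 2.8950] k=[45 26 9 4 5]
t=6: x=[43.0050 26.2100 10.2600 4.6300 4.8950] k=[39 22 14 4 7]
t=7: x=[37.2150 22.9450 13.7900 5.3650 6.6850] k=[40 22 17 7 3]
t=8: x=[38.1100 23.3650 16.4750 7.6300 3.4200] k=[37 24 15 4 2]
t=9: x=[35.6350 24.4200 14.7900 4.9450 2.2100] k=[32 27 17 2 0]
t=10: x=[31.4750 26.4750 16.4750 3.3650 0.2100] k=[30 27 16 0 1]
t=11: x=[29.6850 26.1600 15.4750 1.7850 0.8950] k=[32 29 19 1 0]
t=12: x=[31.6850 28.2650 18.1600 2.7850 0.1050] k=[32 29 18 3 0]
t=13: x=[31.6850 28.1600 17.5800 4.2600 0.3150] k=[31 32 14 5 0]
t=14: x=[31.1050 30.0050 14.9450 5.4200 0.5250] k=[27 33 15 3 0]
t=15: x=[27.6300 30.4800 15.6300 3.9450 0.3150] k=[30 34 20 0 0]
t=16: x=[30.4200 32.1100 19.3700 2.1000 0.0000] k=[32 32 19 6 0]
t=17: x=[32.0000 30.6350 19.0000 6.7350 0.6300] k=[36 29 18 10 0]
t=18: x=[35.2650 28.5800 18.3150 9.7900 1.0500] k=[31 30 20 9 1]
t=19: x=[30.8950 29.0550 19.8950 9.3150 1.8400] k=[28 27 16 11 0]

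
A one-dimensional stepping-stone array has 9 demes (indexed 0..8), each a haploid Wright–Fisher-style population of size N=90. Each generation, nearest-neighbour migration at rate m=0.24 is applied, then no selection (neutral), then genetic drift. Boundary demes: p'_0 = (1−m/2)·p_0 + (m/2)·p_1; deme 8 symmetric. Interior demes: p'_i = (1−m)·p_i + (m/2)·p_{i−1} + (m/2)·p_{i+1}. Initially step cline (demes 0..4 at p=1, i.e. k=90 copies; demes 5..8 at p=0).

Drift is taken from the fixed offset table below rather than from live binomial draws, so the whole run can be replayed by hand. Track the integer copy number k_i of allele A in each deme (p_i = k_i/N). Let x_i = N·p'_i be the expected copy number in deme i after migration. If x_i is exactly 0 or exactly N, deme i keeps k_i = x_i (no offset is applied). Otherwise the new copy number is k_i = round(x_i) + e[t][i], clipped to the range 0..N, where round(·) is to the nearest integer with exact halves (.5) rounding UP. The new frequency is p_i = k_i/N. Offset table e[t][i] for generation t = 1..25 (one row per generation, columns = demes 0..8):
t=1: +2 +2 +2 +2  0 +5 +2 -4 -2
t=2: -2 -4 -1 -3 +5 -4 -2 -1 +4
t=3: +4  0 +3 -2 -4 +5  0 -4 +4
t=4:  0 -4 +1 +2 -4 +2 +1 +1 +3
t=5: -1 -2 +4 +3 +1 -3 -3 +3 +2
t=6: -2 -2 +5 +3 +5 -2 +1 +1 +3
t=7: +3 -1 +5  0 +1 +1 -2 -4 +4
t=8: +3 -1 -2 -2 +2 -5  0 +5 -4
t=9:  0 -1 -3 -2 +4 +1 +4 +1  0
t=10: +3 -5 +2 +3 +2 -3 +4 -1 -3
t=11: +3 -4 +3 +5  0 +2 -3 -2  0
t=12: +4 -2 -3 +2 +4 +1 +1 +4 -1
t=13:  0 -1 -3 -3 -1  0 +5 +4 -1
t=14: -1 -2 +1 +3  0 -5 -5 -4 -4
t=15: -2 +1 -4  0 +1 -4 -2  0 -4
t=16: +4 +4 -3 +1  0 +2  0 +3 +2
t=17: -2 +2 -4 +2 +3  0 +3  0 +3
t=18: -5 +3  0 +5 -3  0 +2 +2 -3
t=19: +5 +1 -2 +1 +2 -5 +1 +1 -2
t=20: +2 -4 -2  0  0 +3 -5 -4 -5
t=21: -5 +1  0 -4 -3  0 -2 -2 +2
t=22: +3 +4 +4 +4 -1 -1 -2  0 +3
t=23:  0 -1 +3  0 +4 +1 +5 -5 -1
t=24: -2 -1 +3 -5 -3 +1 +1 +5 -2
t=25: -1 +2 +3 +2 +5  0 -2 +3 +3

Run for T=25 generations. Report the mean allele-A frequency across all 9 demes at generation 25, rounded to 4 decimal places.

0.5864

t=0: k=[90 90 90 90 90 0 0 0 0]
t=1: x=[90.0000 90.0000 90.0000 90.0000 79.2000 10.8000 0.0000 0.0000 0.0000] k=[90 90 90 90 79 16 0 0 0]
t=2: x=[90.0000 90.0000 90.0000 88.6800 72.7600 21.6400 1.9200 0.0000 0.0000] k=[90 90 90 86 78 18 0 0 0]
t=3: x=[90.0000 90.0000 89.5200 85.5200 71.7600 23.0400 2.1600 0.0000 0.0000] k=[90 90 90 84 68 28 2 0 0]
t=4: x=[90.0000 90.0000 89.2800 82.8000 65.1200 29.6800 4.8800 0.2400 0.0000] k=[90 90 90 85 61 32 6 1 0]
t=5: x=[90.0000 90.0000 89.4000 82.7200 60.4000 32.3600 8.5200 1.4800 0.1200] k=[90 90 90 86 61 29 6 4 2]
t=6: x=[90.0000 90.0000 89.5200 83.4800 60.1600 30.0800 8.5200 4.0000 2.2400] k=[90 90 90 86 65 28 10 5 5]
t=7: x=[90.0000 90.0000 89.5200 83.9600 63.0800 30.2800 11.5600 5.6000 5.0000] k=[90 90 90 84 64 31 10 2 9]
t=8: x=[90.0000 90.0000 89.2800 82.3200 62.4400 32.4400 11.5600 3.8000 8.1600] k=[90 90 87 80 64 27 12 9 4]
t=9: x=[90.0000 89.6400 86.5200 78.9200 61.4800 29.6400 13.4400 8.7600 4.6000] k=[90 89 84 77 65 31 17 10 5]
t=10: x=[89.8800 88.5200 83.7600 76.4000 62.3600 33.4000 17.8400 10.2400 5.6000] k=[90 84 86 79 64 30 22 9 3]
t=11: x=[89.2800 84.9600 84.9200 78.0400 61.7200 33.1200 21.4000 9.8400 3.7200] k=[90 81 88 83 62 35 18 8 4]
t=12: x=[88.9200 82.9200 86.5600 81.0800 61.2800 36.2000 18.8400 8.7200 4.4800] k=[90 81 84 83 65 37 20 13 3]
t=13: x=[88.9200 82.4400 83.5200 80.9600 63.8000 38.3200 21.2000 12.6400 4.2000] k=[89 81 81 78 63 38 26 17 3]
t=14: x=[88.0400 81.9600 80.6400 76.5600 61.8000 39.5600 26.3600 16.4000 4.6800] k=[87 80 82 80 62 35 21 12 1]
t=15: x=[86.1600 81.0800 81.5200 78.0800 60.9200 36.5600 21.6000 11.7600 2.3200] k=[84 82 78 78 62 33 20 12 0]
t=16: x=[83.7600 81.7600 78.4800 76.0800 60.4400 34.9200 20.6000 11.5200 1.4400] k=[88 86 75 77 60 37 21 15 3]
t=17: x=[87.7600 84.9200 76.5600 74.7200 59.2800 37.8400 22.2000 14.2800 4.4400] k=[86 87 73 77 62 38 25 14 7]
t=18: x=[86.1200 85.2000 75.1600 74.7200 60.9200 39.3200 25.2400 14.4800 7.8400] k=[81 88 75 80 58 39 27 16 5]
t=19: x=[81.8400 85.6000 77.1600 76.7600 58.3600 39.8400 27.1200 16.0000 6.3200] k=[87 87 75 78 60 35 28 17 4]
t=20: x=[87.0000 85.5600 76.8000 75.4800 59.1600 37.1600 27.5200 16.7600 5.5600] k=[89 82 75 75 59 40 23 13 1]
t=21: x=[88.1600 82.0000 75.8400 73.0800 58.6400 40.2400 23.8400 12.7600 2.4400] k=[83 83 76 69 56 40 22 11 4]
t=22: x=[83.0000 82.1600 76.0000 68.2800 55.6400 39.7600 22.8400 11.4800 4.8400] k=[86 86 80 72 55 39 21 11 8]
t=23: x=[86.0000 85.2800 79.7600 70.9200 55.1200 38.7600 21.9600 11.8400 8.3600] k=[86 84 83 71 59 40 27 7 7]
t=24: x=[85.7600 84.1200 81.6800 71.0000 58.1600 40.7200 26.1600 9.4000 7.0000] k=[84 83 85 66 55 42 27 14 5]
t=25: x=[83.8800 83.3600 82.4800 66.9600 54.7600 41.7600 27.2400 14.4800 6.0800] k=[83 85 85 69 60 42 25 17 9]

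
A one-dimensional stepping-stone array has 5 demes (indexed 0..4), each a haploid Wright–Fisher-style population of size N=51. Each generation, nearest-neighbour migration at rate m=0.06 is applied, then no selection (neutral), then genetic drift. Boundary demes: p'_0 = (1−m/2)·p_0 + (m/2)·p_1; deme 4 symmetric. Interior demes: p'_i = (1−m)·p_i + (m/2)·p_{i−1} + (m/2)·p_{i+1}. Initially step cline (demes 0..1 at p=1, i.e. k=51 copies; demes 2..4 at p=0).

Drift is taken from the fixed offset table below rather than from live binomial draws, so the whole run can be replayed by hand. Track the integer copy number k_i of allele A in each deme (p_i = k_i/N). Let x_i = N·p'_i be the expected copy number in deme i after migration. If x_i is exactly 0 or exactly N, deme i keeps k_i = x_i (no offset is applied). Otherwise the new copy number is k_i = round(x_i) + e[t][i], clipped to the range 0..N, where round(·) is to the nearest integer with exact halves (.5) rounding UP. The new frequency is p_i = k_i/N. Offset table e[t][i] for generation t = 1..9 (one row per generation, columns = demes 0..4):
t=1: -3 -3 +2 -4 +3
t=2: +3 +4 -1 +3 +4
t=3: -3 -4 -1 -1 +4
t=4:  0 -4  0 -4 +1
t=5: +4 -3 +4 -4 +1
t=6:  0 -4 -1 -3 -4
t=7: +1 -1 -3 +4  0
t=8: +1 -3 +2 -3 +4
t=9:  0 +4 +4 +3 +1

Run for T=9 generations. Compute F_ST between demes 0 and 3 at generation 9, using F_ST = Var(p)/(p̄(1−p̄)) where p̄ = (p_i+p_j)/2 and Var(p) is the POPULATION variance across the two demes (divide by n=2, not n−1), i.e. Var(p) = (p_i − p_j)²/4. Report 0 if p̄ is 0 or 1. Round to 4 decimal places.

t=0: k=[51 51 0 0 0]
t=1: x=[51.0000 49.4700 1.5300 0.0000 0.0000] k=[51 46 4 0 0]
t=2: x=[50.8500 44.8900 5.1400 0.1200 0.0000] k=[51 49 4 3 0]
t=3: x=[50.9400 47.7100 5.3200 2.9400 0.0900] k=[48 44 4 2 4]
t=4: x=[47.8800 42.9200 5.1400 2.1200 3.9400] k=[48 39 5 0 5]
t=5: x=[47.7300 38.2500 5.8700 0.3000 4.8500] k=[51 35 10 0 6]
t=6: x=[50.5200 34.7300 10.4500 0.4800 5.8200] k=[51 31 9 0 2]
t=7: x=[50.4000 30.9400 9.3900 0.3300 1.9400] k=[51 30 6 4 2]
t=8: x=[50.3700 29.9100 6.6600 4.0000 2.0600] k=[51 27 9 1 6]
t=9: x=[50.2800 27.1800 9.3000 1.3900 5.8500] k=[50 31 13 4 7]

0.8164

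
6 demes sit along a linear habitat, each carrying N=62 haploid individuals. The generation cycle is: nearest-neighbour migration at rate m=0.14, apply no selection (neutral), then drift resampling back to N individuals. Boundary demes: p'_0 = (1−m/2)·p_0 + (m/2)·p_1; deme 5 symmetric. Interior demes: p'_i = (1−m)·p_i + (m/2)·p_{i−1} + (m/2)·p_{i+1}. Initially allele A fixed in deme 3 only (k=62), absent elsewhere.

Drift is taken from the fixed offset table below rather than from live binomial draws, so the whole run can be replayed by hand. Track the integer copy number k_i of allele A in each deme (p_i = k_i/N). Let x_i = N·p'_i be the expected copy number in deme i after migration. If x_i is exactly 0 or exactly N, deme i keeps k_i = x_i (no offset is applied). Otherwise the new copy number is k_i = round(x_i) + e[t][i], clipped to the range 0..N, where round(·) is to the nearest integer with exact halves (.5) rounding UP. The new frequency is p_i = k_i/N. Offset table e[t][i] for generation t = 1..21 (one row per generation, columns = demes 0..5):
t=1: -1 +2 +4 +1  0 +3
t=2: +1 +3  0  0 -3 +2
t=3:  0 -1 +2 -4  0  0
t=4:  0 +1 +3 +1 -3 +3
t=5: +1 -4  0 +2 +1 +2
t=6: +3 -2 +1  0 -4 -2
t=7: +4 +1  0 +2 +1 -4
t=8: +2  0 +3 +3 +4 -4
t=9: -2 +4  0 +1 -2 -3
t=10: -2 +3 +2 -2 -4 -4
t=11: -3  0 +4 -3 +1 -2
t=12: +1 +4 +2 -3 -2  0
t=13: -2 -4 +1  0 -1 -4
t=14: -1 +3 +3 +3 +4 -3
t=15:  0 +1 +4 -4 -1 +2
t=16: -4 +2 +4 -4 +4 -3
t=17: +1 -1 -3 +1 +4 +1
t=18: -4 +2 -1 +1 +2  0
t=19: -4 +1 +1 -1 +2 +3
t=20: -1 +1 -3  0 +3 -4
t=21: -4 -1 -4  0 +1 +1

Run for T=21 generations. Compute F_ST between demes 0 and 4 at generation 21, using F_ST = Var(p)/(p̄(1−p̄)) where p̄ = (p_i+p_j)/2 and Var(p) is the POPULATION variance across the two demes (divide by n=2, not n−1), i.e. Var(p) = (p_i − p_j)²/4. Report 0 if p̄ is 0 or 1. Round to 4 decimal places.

t=0: k=[0 0 0 62 0 0]
t=1: x=[0.0000 0.0000 4.3400 53.3200 4.3400 0.0000] k=[0 0 8 54 4 0]
t=2: x=[0.0000 0.5600 10.6600 47.2800 7.2200 0.2800] k=[0 4 11 47 4 2]
t=3: x=[0.2800 4.2100 13.0300 41.4700 6.8700 2.1400] k=[0 3 15 37 7 2]
t=4: x=[0.2100 3.6300 15.7000 33.3600 8.7500 2.3500] k=[0 5 19 34 6 5]
t=5: x=[0.3500 5.6300 19.0700 30.9900 7.8900 5.0700] k=[1 2 19 33 9 7]
t=6: x=[1.0700 3.1200 18.7900 30.3400 10.5400 7.1400] k=[4 1 20 30 7 5]
t=7: x=[3.7900 2.5400 19.3700 27.6900 8.4700 5.1400] k=[8 4 19 30 9 1]
t=8: x=[7.7200 5.3300 18.7200 27.7600 9.9100 1.5600] k=[10 5 22 31 14 0]
t=9: x=[9.6500 6.5400 21.4400 29.1800 14.2100 0.9800] k=[8 11 21 30 12 0]
t=10: x=[8.2100 11.4900 20.9300 28.1100 12.4200 0.8400] k=[6 14 23 26 8 0]
t=11: x=[6.5600 14.0700 22.5800 24.5300 8.7000 0.5600] k=[4 14 27 22 10 0]
t=12: x=[4.7000 14.2100 25.7400 21.5100 10.1400 0.7000] k=[6 18 28 19 8 1]
t=13: x=[6.8400 17.8600 26.6700 18.8600 8.2800 1.4900] k=[5 14 28 19 7 0]
t=14: x=[5.6300 14.3500 26.3900 18.7900 7.3500 0.4900] k=[5 17 29 22 11 0]
t=15: x=[5.8400 17.0000 27.6700 21.7200 11.0000 0.7700] k=[6 18 32 18 10 3]
t=16: x=[6.8400 18.1400 30.0400 18.4200 10.0700 3.4900] k=[3 20 34 14 14 0]
t=17: x=[4.1900 19.7900 31.6200 15.4000 13.0200 0.9800] k=[5 19 29 16 17 2]
t=18: x=[5.9800 18.7200 27.3900 16.9800 15.8800 3.0500] k=[2 21 26 18 18 3]
t=19: x=[3.3300 20.0200 25.0900 18.5600 16.9500 4.0500] k=[0 21 26 18 19 7]
t=20: x=[1.4700 19.8800 25.0900 18.6300 18.0900 7.8400] k=[0 21 22 19 21 4]
t=21: x=[1.4700 19.6000 21.7200 19.3500 19.6700 5.1900] k=[0 19 18 19 21 6]

0.2039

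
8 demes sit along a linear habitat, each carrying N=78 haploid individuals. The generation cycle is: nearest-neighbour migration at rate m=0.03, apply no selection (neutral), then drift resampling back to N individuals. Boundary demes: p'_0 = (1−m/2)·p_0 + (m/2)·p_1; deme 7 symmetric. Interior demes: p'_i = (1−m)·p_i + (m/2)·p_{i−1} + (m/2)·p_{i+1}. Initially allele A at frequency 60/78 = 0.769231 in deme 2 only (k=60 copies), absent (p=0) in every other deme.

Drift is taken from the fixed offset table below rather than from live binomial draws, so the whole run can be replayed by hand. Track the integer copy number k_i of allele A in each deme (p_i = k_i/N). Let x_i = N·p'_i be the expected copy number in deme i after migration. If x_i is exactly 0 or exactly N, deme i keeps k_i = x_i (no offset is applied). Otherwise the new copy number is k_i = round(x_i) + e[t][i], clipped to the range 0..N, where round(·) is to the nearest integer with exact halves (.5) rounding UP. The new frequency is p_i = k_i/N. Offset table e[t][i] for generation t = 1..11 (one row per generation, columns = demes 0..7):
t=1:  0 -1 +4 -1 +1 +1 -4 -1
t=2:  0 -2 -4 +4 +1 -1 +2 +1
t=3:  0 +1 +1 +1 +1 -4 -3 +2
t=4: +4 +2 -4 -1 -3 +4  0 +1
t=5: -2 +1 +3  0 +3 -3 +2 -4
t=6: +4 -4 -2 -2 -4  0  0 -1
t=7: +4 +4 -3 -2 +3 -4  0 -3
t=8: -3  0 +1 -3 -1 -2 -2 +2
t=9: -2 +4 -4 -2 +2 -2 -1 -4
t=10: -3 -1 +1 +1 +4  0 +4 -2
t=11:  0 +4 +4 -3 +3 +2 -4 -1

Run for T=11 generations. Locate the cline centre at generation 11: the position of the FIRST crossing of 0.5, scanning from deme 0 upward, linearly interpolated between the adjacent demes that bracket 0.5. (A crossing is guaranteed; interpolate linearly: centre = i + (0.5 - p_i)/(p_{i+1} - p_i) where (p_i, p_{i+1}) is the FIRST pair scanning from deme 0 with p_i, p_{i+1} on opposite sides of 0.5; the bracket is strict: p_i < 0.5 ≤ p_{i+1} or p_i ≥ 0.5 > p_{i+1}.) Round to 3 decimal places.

1.880

t=0: k=[0 0 60 0 0 0 0 0]
t=1: x=[0.0000 0.9000 58.2000 0.9000 0.0000 0.0000 0.0000 0.0000] k=[0 0 62 0 0 0 0 0]
t=2: x=[0.0000 0.9300 60.1400 0.9300 0.0000 0.0000 0.0000 0.0000] k=[0 0 56 5 0 0 0 0]
t=3: x=[0.0000 0.8400 54.3950 5.6900 0.0750 0.0000 0.0000 0.0000] k=[0 2 55 7 1 0 0 0]
t=4: x=[0.0300 2.7650 53.4850 7.6300 1.0750 0.0150 0.0000 0.0000] k=[4 5 49 7 0 4 0 0]
t=5: x=[4.0150 5.6450 47.7100 7.5250 0.1650 3.8800 0.0600 0.0000] k=[2 7 51 8 3 1 2 0]
t=6: x=[2.0750 7.5850 49.6950 8.5700 3.0450 1.0450 1.9550 0.0300] k=[6 4 48 7 0 1 2 0]
t=7: x=[5.9700 4.6900 46.7250 7.5100 0.1200 1.0000 1.9550 0.0300] k=[10 9 44 6 3 0 2 0]
t=8: x=[9.9850 9.5400 42.9050 6.5250 3.0000 0.0750 1.9400 0.0300] k=[7 10 44 4 2 0 0 2]
t=9: x=[7.0450 10.4650 42.8900 4.5700 2.0000 0.0300 0.0300 1.9700] k=[5 14 39 3 4 0 0 0]
t=10: x=[5.1350 14.2400 38.0850 3.5550 3.9250 0.0600 0.0000 0.0000] k=[2 13 39 5 8 0 0 0]
t=11: x=[2.1650 13.2250 38.1000 5.5550 7.8350 0.1200 0.0000 0.0000] k=[2 17 42 3 11 2 0 0]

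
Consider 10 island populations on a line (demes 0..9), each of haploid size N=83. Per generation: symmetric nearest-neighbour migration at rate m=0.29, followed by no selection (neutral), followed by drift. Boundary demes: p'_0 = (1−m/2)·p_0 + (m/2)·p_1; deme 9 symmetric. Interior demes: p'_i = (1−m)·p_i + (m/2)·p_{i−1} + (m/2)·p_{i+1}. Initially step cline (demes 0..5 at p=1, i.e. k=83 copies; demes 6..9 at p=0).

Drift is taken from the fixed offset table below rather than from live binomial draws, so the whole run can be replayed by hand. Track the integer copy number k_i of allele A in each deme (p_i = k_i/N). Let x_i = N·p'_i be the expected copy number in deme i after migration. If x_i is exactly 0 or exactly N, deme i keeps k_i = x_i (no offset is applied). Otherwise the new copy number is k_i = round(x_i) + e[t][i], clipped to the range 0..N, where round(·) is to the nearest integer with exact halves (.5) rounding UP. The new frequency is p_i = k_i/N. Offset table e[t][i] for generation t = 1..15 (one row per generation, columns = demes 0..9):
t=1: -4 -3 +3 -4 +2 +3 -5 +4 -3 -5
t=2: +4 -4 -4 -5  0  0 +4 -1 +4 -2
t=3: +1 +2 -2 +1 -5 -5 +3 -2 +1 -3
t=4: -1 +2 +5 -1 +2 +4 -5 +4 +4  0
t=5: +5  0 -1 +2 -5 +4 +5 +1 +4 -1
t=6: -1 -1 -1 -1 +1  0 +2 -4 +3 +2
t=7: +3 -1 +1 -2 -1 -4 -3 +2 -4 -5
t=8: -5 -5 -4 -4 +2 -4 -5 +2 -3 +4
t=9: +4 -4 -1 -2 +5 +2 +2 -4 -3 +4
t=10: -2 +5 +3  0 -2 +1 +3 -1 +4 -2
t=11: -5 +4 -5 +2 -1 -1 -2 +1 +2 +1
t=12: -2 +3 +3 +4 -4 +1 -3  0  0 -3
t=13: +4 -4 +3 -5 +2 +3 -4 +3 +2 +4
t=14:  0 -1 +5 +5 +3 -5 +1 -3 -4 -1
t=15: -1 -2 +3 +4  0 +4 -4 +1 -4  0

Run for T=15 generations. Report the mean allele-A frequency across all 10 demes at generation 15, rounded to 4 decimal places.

0.5892

t=0: k=[83 83 83 83 83 83 0 0 0 0]
t=1: x=[83.0000 83.0000 83.0000 83.0000 83.0000 70.9650 12.0350 0.0000 0.0000 0.0000] k=[83 83 83 83 83 74 7 0 0 0]
t=2: x=[83.0000 83.0000 83.0000 83.0000 81.6950 65.5900 15.7000 1.0150 0.0000 0.0000] k=[83 83 83 83 82 66 20 0 0 0]
t=3: x=[83.0000 83.0000 83.0000 82.8550 79.8250 61.6500 23.7700 2.9000 0.0000 0.0000] k=[83 83 83 83 75 57 27 1 0 0]
t=4: x=[83.0000 83.0000 83.0000 81.8400 73.5500 55.2600 27.5800 4.6250 0.1450 0.0000] k=[83 83 83 81 76 59 23 9 4 0]
t=5: x=[83.0000 83.0000 82.7100 80.5650 74.2600 56.2450 26.1900 10.3050 4.1450 0.5800] k=[83 83 82 83 69 60 31 11 8 0]
t=6: x=[83.0000 82.8550 82.2900 80.8250 69.7250 57.1000 32.3050 13.4650 7.2750 1.1600] k=[83 82 81 80 71 57 34 9 10 3]
t=7: x=[82.8550 82.0000 81.0000 78.8400 70.2750 55.6950 33.7100 12.7700 8.8400 4.0150] k=[83 81 82 77 69 52 31 15 5 0]
t=8: x=[82.7100 81.4350 81.1300 76.5650 67.6950 51.4200 31.7250 15.8700 5.7250 0.7250] k=[78 76 77 73 70 47 27 18 3 5]
t=9: x=[77.7100 76.4350 76.2750 73.1450 67.1000 47.4350 28.5950 17.1300 5.4650 4.7100] k=[82 72 75 71 72 49 31 13 2 9]
t=10: x=[80.5500 73.8850 73.9850 71.7250 68.5200 49.7250 31.0000 14.0150 4.6100 7.9850] k=[79 79 77 72 67 51 34 13 9 6]
t=11: x=[79.0000 78.7100 76.5650 72.0000 65.4050 50.8550 33.4200 15.4650 9.1450 6.4350] k=[74 83 72 74 64 50 31 16 11 7]
t=12: x=[75.3050 80.1000 73.8850 72.2600 63.4200 49.2750 31.5800 17.4500 11.1450 7.5800] k=[73 83 77 76 59 50 29 17 11 5]
t=13: x=[74.4500 80.6800 77.7250 73.6800 60.1600 48.2600 30.3050 17.8700 11.0000 5.8700] k=[78 77 81 69 62 51 26 21 13 10]
t=14: x=[77.8550 77.7250 78.6800 69.7250 61.4200 48.9700 28.9000 20.5650 13.7250 10.4350] k=[78 77 83 75 64 44 30 18 10 9]
t=15: x=[77.8550 78.0150 80.9700 74.5650 62.6950 44.8700 30.2900 18.5800 11.0150 9.1450] k=[77 76 83 79 63 49 26 20 7 9]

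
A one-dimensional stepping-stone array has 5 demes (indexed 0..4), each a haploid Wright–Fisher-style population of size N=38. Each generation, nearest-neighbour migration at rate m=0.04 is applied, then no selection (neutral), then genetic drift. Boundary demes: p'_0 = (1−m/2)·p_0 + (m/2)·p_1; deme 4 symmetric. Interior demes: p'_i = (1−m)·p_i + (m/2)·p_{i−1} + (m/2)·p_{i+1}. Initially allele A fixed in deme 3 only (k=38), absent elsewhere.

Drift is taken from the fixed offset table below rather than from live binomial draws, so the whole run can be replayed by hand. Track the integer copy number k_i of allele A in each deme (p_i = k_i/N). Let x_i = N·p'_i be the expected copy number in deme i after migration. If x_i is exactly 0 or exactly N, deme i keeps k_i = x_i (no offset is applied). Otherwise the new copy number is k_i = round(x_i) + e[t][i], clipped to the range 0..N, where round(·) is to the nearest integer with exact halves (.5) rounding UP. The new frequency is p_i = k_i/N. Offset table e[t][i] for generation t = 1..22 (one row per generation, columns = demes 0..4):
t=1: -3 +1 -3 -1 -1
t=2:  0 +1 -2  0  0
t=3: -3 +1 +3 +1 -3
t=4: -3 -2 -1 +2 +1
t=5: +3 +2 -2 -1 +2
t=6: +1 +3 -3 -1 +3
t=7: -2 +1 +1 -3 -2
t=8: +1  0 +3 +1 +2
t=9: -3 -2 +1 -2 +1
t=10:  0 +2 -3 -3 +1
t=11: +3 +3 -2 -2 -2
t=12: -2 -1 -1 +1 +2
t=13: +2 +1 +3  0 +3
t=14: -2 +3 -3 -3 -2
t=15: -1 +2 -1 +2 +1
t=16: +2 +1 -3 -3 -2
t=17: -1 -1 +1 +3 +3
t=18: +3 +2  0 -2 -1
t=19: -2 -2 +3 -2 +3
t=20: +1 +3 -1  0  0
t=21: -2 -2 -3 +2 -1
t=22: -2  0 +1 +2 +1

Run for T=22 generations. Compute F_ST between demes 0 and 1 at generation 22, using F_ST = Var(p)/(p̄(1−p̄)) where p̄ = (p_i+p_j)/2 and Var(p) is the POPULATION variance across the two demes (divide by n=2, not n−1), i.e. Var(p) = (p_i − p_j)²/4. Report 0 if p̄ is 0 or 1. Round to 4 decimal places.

0.2063

t=0: k=[0 0 0 38 0]
t=1: x=[0.0000 0.0000 0.7600 36.4800 0.7600] k=[0 0 0 35 0]
t=2: x=[0.0000 0.0000 0.7000 33.6000 0.7000] k=[0 0 0 34 1]
t=3: x=[0.0000 0.0000 0.6800 32.6600 1.6600] k=[0 0 4 34 0]
t=4: x=[0.0000 0.0800 4.5200 32.7200 0.6800] k=[0 0 4 35 2]
t=5: x=[0.0000 0.0800 4.5400 33.7200 2.6600] k=[0 2 3 33 5]
t=6: x=[0.0400 1.9800 3.5800 31.8400 5.5600] k=[1 5 1 31 9]
t=7: x=[1.0800 4.8400 1.6800 29.9600 9.4400] k=[0 6 3 27 7]
t=8: x=[0.1200 5.8200 3.5400 26.1200 7.4000] k=[1 6 7 27 9]
t=9: x=[1.1000 5.9200 7.3800 26.2400 9.3600] k=[0 4 8 24 10]
t=10: x=[0.0800 4.0000 8.2400 23.4000 10.2800] k=[0 6 5 20 11]
t=11: x=[0.1200 5.8600 5.3200 19.5200 11.1800] k=[3 9 3 18 9]
t=12: x=[3.1200 8.7600 3.4200 17.5200 9.1800] k=[1 8 2 19 11]
t=13: x=[1.1400 7.7400 2.4600 18.5000 11.1600] k=[3 9 5 19 14]
t=14: x=[3.1200 8.8000 5.3600 18.6200 14.1000] k=[1 12 2 16 12]
t=15: x=[1.2200 11.5800 2.4800 15.6400 12.0800] k=[0 14 1 18 13]
t=16: x=[0.2800 13.4600 1.6000 17.5600 13.1000] k=[2 14 0 15 11]
t=17: x=[2.2400 13.4800 0.5800 14.6200 11.0800] k=[1 12 2 18 14]
t=18: x=[1.2200 11.5800 2.5200 17.6000 14.0800] k=[4 14 3 16 13]
t=19: x=[4.2000 13.5800 3.4800 15.6800 13.0600] k=[2 12 6 14 16]
t=20: x=[2.2000 11.6800 6.2800 13.8800 15.9600] k=[3 15 5 14 16]
t=21: x=[3.2400 14.5600 5.3800 13.8600 15.9600] k=[1 13 2 16 15]
t=22: x=[1.2400 12.5400 2.5000 15.7000 15.0200] k=[0 13 4 18 16]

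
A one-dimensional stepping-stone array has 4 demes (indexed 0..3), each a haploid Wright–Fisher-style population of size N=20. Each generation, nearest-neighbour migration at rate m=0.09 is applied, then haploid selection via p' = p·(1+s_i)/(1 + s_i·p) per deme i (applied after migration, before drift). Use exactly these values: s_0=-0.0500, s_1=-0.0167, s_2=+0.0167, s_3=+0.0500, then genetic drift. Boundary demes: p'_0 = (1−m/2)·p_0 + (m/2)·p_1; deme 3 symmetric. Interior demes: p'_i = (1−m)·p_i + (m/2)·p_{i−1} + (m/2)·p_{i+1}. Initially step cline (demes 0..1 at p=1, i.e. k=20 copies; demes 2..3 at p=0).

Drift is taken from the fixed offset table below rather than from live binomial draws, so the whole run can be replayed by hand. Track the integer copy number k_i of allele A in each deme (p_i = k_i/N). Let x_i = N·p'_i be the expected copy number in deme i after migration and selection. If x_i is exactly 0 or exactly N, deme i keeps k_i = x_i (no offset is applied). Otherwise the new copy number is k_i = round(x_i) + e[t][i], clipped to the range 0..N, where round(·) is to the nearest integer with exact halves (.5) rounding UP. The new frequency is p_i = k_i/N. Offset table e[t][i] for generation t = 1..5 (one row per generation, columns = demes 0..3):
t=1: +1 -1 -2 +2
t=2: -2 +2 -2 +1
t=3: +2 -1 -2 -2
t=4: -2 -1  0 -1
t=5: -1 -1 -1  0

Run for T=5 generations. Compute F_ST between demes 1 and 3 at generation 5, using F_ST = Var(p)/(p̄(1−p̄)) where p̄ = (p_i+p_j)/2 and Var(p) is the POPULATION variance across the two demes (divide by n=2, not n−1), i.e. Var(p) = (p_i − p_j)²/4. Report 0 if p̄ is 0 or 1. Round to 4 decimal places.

t=0: k=[20 20 0 0]
t=1: x=[20.0000 19.0854 0.9143 0.0000] k=[20 18 0 0]
t=2: x=[19.9053 17.2402 0.8230 0.0000] k=[18 19 0 0]
t=3: x=[17.9526 18.0708 0.8687 0.0000] k=[20 17 0 0]
t=4: x=[19.8579 16.3197 0.7773 0.0000] k=[18 15 1 0]
t=5: x=[17.7652 14.4376 1.6093 0.0472] k=[17 13 1 0]

0.4815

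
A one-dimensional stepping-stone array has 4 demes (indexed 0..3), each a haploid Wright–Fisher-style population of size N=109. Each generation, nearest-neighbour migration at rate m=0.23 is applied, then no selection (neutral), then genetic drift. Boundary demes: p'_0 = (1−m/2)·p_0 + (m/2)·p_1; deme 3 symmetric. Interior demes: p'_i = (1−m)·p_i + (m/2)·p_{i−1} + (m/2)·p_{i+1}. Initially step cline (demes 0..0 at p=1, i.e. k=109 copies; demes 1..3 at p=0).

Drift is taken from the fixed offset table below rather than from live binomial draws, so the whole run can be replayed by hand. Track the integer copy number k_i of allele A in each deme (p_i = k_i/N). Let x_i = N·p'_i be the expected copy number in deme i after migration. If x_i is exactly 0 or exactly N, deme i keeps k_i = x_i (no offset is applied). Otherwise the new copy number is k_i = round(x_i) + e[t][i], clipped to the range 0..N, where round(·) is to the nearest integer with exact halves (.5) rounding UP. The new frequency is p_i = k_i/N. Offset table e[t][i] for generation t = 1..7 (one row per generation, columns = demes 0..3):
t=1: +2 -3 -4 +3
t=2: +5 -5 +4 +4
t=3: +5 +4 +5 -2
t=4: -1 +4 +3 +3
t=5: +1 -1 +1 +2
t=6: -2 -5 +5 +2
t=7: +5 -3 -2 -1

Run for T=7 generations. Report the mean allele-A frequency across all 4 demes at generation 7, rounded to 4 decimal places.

0.3096

t=0: k=[109 0 0 0]
t=1: x=[96.4650 12.5350 0.0000 0.0000] k=[98 10 0 0]
t=2: x=[87.8800 18.9700 1.1500 0.0000] k=[93 14 5 0]
t=3: x=[83.9150 22.0500 5.4600 0.5750] k=[89 26 10 0]
t=4: x=[81.7550 31.4050 10.6900 1.1500] k=[81 35 14 4]
t=5: x=[75.7100 37.8750 15.2650 5.1500] k=[77 37 16 7]
t=6: x=[72.4000 39.1850 17.3800 8.0350] k=[70 34 22 10]
t=7: x=[65.8600 36.7600 22.0000 11.3800] k=[71 34 20 10]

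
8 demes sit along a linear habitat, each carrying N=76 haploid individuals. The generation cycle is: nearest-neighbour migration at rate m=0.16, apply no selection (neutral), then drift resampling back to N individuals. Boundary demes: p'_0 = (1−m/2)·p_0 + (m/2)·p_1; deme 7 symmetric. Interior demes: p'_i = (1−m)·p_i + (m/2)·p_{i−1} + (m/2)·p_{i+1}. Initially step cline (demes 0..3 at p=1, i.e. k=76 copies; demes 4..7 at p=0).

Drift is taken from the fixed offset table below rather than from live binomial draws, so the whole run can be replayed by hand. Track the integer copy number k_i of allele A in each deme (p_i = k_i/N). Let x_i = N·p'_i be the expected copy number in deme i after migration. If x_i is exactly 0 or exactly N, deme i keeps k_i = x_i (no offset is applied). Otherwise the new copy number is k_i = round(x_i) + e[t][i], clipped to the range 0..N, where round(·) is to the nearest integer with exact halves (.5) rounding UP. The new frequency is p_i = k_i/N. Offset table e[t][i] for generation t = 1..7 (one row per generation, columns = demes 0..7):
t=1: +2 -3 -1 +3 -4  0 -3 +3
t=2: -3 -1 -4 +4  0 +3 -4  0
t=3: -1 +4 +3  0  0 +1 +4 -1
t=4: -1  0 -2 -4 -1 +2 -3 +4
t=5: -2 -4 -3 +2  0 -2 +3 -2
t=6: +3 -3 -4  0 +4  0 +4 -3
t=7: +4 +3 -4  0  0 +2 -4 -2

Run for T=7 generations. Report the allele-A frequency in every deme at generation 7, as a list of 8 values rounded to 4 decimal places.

[1.0000, 0.9474, 0.7895, 0.7237, 0.3421, 0.1316, 0.0526, 0.0000]

t=0: k=[76 76 76 76 0 0 0 0]
t=1: x=[76.0000 76.0000 76.0000 69.9200 6.0800 0.0000 0.0000 0.0000] k=[76 76 76 73 2 0 0 0]
t=2: x=[76.0000 76.0000 75.7600 67.5600 7.5200 0.1600 0.0000 0.0000] k=[76 76 72 72 8 3 0 0]
t=3: x=[76.0000 75.6800 72.3200 66.8800 12.7200 3.1600 0.2400 0.0000] k=[76 76 75 67 13 4 4 0]
t=4: x=[76.0000 75.9200 74.4400 63.3200 16.6000 4.7200 3.6800 0.3200] k=[76 76 72 59 16 7 1 4]
t=5: x=[76.0000 75.6800 71.2800 56.6000 18.7200 7.2400 1.7200 3.7600] k=[76 72 68 59 19 5 5 2]
t=6: x=[75.6800 72.0000 67.6000 56.5200 21.0800 6.1200 4.7600 2.2400] k=[76 69 64 57 25 6 9 0]
t=7: x=[75.4400 69.1600 63.8400 55.0000 26.0400 7.7600 8.0400 0.7200] k=[76 72 60 55 26 10 4 0]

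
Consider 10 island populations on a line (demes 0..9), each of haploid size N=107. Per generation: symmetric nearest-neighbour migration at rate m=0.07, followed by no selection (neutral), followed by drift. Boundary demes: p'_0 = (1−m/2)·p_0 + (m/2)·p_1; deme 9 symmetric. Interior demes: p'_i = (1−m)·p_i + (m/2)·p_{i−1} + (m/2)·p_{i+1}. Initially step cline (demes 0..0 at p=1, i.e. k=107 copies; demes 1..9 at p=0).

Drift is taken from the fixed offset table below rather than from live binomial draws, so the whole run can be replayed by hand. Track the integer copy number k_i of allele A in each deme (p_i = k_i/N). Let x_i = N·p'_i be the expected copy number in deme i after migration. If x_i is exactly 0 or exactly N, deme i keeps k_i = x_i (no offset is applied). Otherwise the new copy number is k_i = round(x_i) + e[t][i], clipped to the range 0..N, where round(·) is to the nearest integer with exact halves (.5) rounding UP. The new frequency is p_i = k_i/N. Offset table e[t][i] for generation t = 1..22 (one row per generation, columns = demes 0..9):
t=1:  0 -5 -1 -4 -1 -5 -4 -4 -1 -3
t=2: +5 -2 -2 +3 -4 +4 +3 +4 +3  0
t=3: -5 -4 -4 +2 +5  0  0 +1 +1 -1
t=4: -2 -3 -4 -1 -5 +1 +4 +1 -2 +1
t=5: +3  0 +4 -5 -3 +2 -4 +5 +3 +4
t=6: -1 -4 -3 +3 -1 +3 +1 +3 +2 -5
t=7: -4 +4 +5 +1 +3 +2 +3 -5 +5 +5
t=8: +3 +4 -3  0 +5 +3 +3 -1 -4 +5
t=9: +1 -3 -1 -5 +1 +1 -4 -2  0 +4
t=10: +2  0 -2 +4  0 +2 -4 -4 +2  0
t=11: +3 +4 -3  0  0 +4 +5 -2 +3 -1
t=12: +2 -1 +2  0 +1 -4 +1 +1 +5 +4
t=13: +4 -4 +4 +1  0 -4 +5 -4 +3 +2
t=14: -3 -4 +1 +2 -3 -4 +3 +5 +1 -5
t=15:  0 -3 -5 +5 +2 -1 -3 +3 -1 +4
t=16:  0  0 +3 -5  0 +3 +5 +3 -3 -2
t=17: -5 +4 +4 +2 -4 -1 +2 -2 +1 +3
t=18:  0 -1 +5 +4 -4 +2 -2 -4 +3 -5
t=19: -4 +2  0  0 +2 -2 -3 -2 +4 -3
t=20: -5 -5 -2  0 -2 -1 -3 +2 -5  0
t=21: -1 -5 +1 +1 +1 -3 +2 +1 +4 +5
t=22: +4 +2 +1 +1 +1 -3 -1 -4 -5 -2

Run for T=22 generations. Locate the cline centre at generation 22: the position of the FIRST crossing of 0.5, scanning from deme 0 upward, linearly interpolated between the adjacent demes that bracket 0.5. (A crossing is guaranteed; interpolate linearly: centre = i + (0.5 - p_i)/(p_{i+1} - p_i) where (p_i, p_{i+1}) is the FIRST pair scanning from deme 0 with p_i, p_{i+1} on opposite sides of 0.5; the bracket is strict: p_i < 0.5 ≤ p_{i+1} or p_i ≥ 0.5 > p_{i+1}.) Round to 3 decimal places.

0.047

t=0: k=[107 0 0 0 0 0 0 0 0 0]
t=1: x=[103.2550 3.7450 0.0000 0.0000 0.0000 0.0000 0.0000 0.0000 0.0000 0.0000] k=[103 0 0 0 0 0 0 0 0 0]
t=2: x=[99.3950 3.6050 0.0000 0.0000 0.0000 0.0000 0.0000 0.0000 0.0000 0.0000] k=[104 2 0 0 0 0 0 0 0 0]
t=3: x=[100.4300 5.5000 0.0700 0.0000 0.0000 0.0000 0.0000 0.0000 0.0000 0.0000] k=[95 2 0 0 0 0 0 0 0 0]
t=4: x=[91.7450 5.1850 0.0700 0.0000 0.0000 0.0000 0.0000 0.0000 0.0000 0.0000] k=[90 2 0 0 0 0 0 0 0 0]
t=5: x=[86.9200 5.0100 0.0700 0.0000 0.0000 0.0000 0.0000 0.0000 0.0000 0.0000] k=[90 5 4 0 0 0 0 0 0 0]
t=6: x=[87.0250 7.9400 3.8950 0.1400 0.0000 0.0000 0.0000 0.0000 0.0000 0.0000] k=[86 4 1 3 0 0 0 0 0 0]
t=7: x=[83.1300 6.7650 1.1750 2.8250 0.1050 0.0000 0.0000 0.0000 0.0000 0.0000] k=[79 11 6 4 3 0 0 0 0 0]
t=8: x=[76.6200 13.2050 6.1050 4.0350 2.9300 0.1050 0.0000 0.0000 0.0000 0.0000] k=[80 17 3 4 8 3 0 0 0 0]
t=9: x=[77.7950 18.7150 3.5250 4.1050 7.6850 3.0700 0.1050 0.0000 0.0000 0.0000] k=[79 16 3 0 9 4 0 0 0 0]
t=10: x=[76.7950 17.7500 3.3500 0.4200 8.5100 4.0350 0.1400 0.0000 0.0000 0.0000] k=[79 18 1 4 9 6 0 0 0 0]
t=11: x=[76.8650 19.5400 1.7000 4.0700 8.7200 5.8950 0.2100 0.0000 0.0000 0.0000] k=[80 24 0 4 9 10 5 0 0 0]
t=12: x=[78.0400 25.1200 0.9800 4.0350 8.8600 9.7900 5.0000 0.1750 0.0000 0.0000] k=[80 24 3 4 10 6 6 1 0 0]
t=13: x=[78.0400 25.2250 3.7700 4.1750 9.6500 6.1400 5.8250 1.1400 0.0350 0.0000] k=[82 21 8 5 10 2 11 0 3 0]
t=14: x=[79.8650 22.6800 8.3500 5.2800 9.5450 2.5950 10.3000 0.4900 2.7900 0.1050] k=[77 19 9 7 7 0 13 5 4 0]
t=15: x=[74.9700 20.6800 9.2800 7.0700 6.7550 0.7000 12.2650 5.2450 3.8950 0.1400] k=[75 18 4 12 9 0 9 8 3 4]
t=16: x=[73.0050 19.5050 4.7700 11.6150 8.7900 0.6300 8.6500 7.8600 3.2100 3.9650] k=[73 20 8 7 9 4 14 11 0 2]
t=17: x=[71.1450 21.4350 8.3850 7.1050 8.7550 4.5250 13.5450 10.7200 0.4550 1.9300] k=[66 25 12 9 5 4 16 9 1 5]
t=18: x=[64.5650 25.9800 12.3500 8.9650 5.1050 4.4550 15.3350 8.9650 1.4200 4.8600] k=[65 25 17 13 1 6 13 5 4 0]
t=19: x=[63.6000 26.1200 17.1400 12.7200 1.5950 6.0700 12.4750 5.2450 3.8950 0.1400] k=[60 28 17 13 4 4 9 3 8 0]
t=20: x=[58.8800 28.7350 17.2450 12.8250 4.3150 4.1750 8.6150 3.3850 7.5450 0.2800] k=[54 24 15 13 2 3 6 5 3 0]
t=21: x=[52.9500 24.7350 15.2450 12.6850 2.4200 3.0700 5.8600 4.9650 2.9650 0.1050] k=[52 20 16 14 3 0 8 6 7 5]
t=22: x=[50.8800 20.9800 16.0700 13.6850 3.2800 0.3850 7.6500 6.1050 6.8950 5.0700] k=[55 23 17 15 4 0 7 2 2 3]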